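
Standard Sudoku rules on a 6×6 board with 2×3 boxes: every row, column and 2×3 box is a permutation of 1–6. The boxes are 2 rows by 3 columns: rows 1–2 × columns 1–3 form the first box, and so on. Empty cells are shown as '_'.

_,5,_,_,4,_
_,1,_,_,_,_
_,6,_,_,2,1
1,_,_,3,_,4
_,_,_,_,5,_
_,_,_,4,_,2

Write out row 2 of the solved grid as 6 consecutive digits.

R3C4 = 5: row 3 has {1,2,6}; col 4 has {3,4}; box has {1,2,3,4} → only 5 remains.
R4C2 = 2: row 4 has {1,3,4}; col 2 has {1,5,6}; box has {1,6} → only 2 remains.
R4C3 = 5: row 4 has {1,2,3,4}; col 3 has {}; box has {1,2,6} → only 5 remains.
R4C5 = 6: row 4 has {1,2,3,4,5}; col 5 has {2,4,5}; box has {1,2,3,4,5} → only 6 remains.
R6C2 = 3: row 6 has {2,4}; col 2 has {1,2,5,6}; box has {} → only 3 remains.
R6C5 = 1: row 6 has {2,3,4}; col 5 has {2,4,5,6}; box has {2,4,5} → only 1 remains.
R2C5 = 3: row 2 has {1}; col 5 has {1,2,4,5,6}; box has {4} → only 3 remains.
R5C2 = 4: row 5 has {5}; col 2 has {1,2,3,5,6}; box has {3} → only 4 remains.
R5C4 = 6: row 5 has {4,5}; col 4 has {3,4,5}; box has {1,2,4,5} → only 6 remains.
R5C6 = 3: row 5 has {4,5,6}; col 6 has {1,2,4}; box has {1,2,4,5,6} → only 3 remains.
R6C3 = 6: row 6 has {1,2,3,4}; col 3 has {5}; box has {3,4} → only 6 remains.
R1C6 = 6: row 1 has {4,5}; col 6 has {1,2,3,4}; box has {3,4} → only 6 remains.
R2C4 = 2: row 2 has {1,3}; col 4 has {3,4,5,6}; box has {3,4,6} → only 2 remains.
R2C6 = 5: row 2 has {1,2,3}; col 6 has {1,2,3,4,6}; box has {2,3,4,6} → only 5 remains.
R5C1 = 2: row 5 has {3,4,5,6}; col 1 has {1}; box has {3,4,6} → only 2 remains.
R5C3 = 1: row 5 has {2,3,4,5,6}; col 3 has {5,6}; box has {2,3,4,6} → only 1 remains.
R6C1 = 5: row 6 has {1,2,3,4,6}; col 1 has {1,2}; box has {1,2,3,4,6} → only 5 remains.
R1C1 = 3: row 1 has {4,5,6}; col 1 has {1,2,5}; box has {1,5} → only 3 remains.
R1C3 = 2: row 1 has {3,4,5,6}; col 3 has {1,5,6}; box has {1,3,5} → only 2 remains.
R1C4 = 1: row 1 has {2,3,4,5,6}; col 4 has {2,3,4,5,6}; box has {2,3,4,5,6} → only 1 remains.
R2C3 = 4: row 2 has {1,2,3,5}; col 3 has {1,2,5,6}; box has {1,2,3,5} → only 4 remains.
R3C1 = 4: row 3 has {1,2,5,6}; col 1 has {1,2,3,5}; box has {1,2,5,6} → only 4 remains.
R3C3 = 3: row 3 has {1,2,4,5,6}; col 3 has {1,2,4,5,6}; box has {1,2,4,5,6} → only 3 remains.
R2C1 = 6: row 2 has {1,2,3,4,5}; col 1 has {1,2,3,4,5}; box has {1,2,3,4,5} → only 6 remains.

614235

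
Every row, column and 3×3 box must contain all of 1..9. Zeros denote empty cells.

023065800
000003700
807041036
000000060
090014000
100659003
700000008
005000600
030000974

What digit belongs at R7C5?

R3C2 = 5: row 3 has {1,3,4,6,7,8}; col 2 has {2,3,9}; box has {2,3,7,8} → only 5 remains.
R3C7 = 2: row 3 has {1,3,4,5,6,7,8}; col 7 has {6,7,8,9}; box has {3,6,7,8} → only 2 remains.
R5C7 = 5: row 5 has {1,4,9}; col 7 has {2,6,7,8,9}; box has {3,6} → only 5 remains.
R6C7 = 4: row 6 has {1,3,5,6,9}; col 7 has {2,5,6,7,8,9}; box has {3,5,6} → only 4 remains.
R3C4 = 9: row 3 has {1,2,3,4,5,6,7,8}; col 4 has {6}; box has {1,3,4,5,6} → only 9 remains.
R4C7 = 1: row 4 has {6}; col 7 has {2,4,5,6,7,8,9}; box has {3,4,5,6} → only 1 remains.
R7C7 = 3: row 7 has {7,8}; col 7 has {1,2,4,5,6,7,8,9}; box has {4,6,7,8,9} → only 3 remains.
R1C4 = 7: row 1 has {2,3,5,6,8}; col 4 has {6,9}; box has {1,3,4,5,6,9} → only 7 remains.
R4C1 = 5: in row 4, 5 can only go here (every other open cell in that row sees a 5).
R4C9 = 9: in row 4, 9 can only go here (every other open cell in that row sees a 9).
R1C9 = 1: row 1 has {2,3,5,6,7,8}; col 9 has {3,4,6,8,9}; box has {2,3,6,7,8} → only 1 remains.
R2C9 = 5: row 2 has {3,7}; col 9 has {1,3,4,6,8,9}; box has {1,2,3,6,7,8} → only 5 remains.
R8C9 = 2: row 8 has {5,6}; col 9 has {1,3,4,5,6,8,9}; box has {3,4,6,7,8,9} → only 2 remains.
R5C9 = 7: row 5 has {1,4,5,9}; col 9 has {1,2,3,4,5,6,8,9}; box has {1,3,4,5,6,9} → only 7 remains.
R8C8 = 1: row 8 has {2,5,6}; col 8 has {3,6,7}; box has {2,3,4,6,7,8,9} → only 1 remains.
R7C8 = 5: row 7 has {3,7,8}; col 8 has {1,3,6,7}; box has {1,2,3,4,6,7,8,9} → only 5 remains.
R6C2 = 7: in row 6, 7 can only go here (every other open cell in that row sees a 7).
R9C4 = 5: in row 9, 5 can only go here (every other open cell in that row sees a 5).
R9C3 = 1: in row 9, 1 can only go here (every other open cell in that row sees a 1).
R2C2 = 1: in row 2, 1 can only go here (every other open cell in that row sees a 1).
R7C4 = 1: in row 7, 1 can only go here (every other open cell in that row sees a 1).
R5C1 = 3: in column 1, 3 can only go here (every other open cell in that column sees a 3).
R5C3 = 6: in row 5, 6 can only go here (every other open cell in that row sees a 6).
R2C1 = 6: in row 2, 6 can only go here (every other open cell in that row sees a 6).
R9C1 = 2: row 9 has {1,3,4,5,7,9}; col 1 has {1,3,5,6,7,8}; box has {1,3,5,7} → only 2 remains.
R9C5 = 8: row 9 has {1,2,3,4,5,7,9}; col 5 has {1,4,5,6}; box has {1,5} → only 8 remains.
R9C6 = 6: row 9 has {1,2,3,4,5,7,8,9}; col 6 has {1,3,4,5,9}; box has {1,5,8} → only 6 remains.
R2C5 = 2: row 2 has {1,3,5,6,7}; col 5 has {1,4,5,6,8}; box has {1,3,4,5,6,7,9} → only 2 remains.
R7C5 = 9: row 7 has {1,3,5,7,8}; col 5 has {1,2,4,5,6,8}; box has {1,5,6,8} → only 9 remains.

9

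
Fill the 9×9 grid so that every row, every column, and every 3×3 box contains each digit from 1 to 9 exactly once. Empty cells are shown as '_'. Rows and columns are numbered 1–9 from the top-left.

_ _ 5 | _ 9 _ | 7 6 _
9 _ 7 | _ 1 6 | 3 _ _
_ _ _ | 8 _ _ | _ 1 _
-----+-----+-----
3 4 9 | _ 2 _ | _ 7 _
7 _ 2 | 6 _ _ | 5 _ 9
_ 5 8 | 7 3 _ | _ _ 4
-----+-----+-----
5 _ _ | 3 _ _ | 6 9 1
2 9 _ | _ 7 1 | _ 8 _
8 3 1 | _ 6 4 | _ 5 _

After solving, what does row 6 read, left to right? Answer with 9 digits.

r5c2 = 1 (sole candidate).
r5c6 = 8 (sole candidate).
r5c8 = 3 (sole candidate).
r6c1 = 6: row 6 has {3,4,5,7,8}; col 1 has {2,3,5,7,8,9}; box has {1,2,3,4,5,7,8,9} → only 6 remains.
r6c6 = 9: row 6 has {3,4,5,6,7,8}; col 6 has {1,4,6,8}; box has {2,3,6,7,8} → only 9 remains.
r6c8 = 2: row 6 has {3,4,5,6,7,8,9}; col 8 has {1,3,5,6,7,8,9}; box has {3,4,5,7,9} → only 2 remains.
r7c2 = 7 (sole candidate).
r7c3 = 4 (sole candidate).
r7c5 = 8 (sole candidate).
r7c6 = 2 (sole candidate).
r8c3 = 6 (sole candidate).
r8c4 = 5 (sole candidate).
r8c7 = 4 (sole candidate).
r8c9 = 3 (sole candidate).
r9c4 = 9 (sole candidate).
r9c7 = 2 (sole candidate).
r9c9 = 7 (sole candidate).
r1c6 = 3 (sole candidate).
r2c8 = 4 (sole candidate).
r3c1 = 4 (sole candidate).
r3c3 = 3 (sole candidate).
r3c5 = 5 (sole candidate).
r3c6 = 7 (sole candidate).
r3c7 = 9 (sole candidate).
r3c9 = 2 (sole candidate).
r4c4 = 1 (sole candidate).
r4c6 = 5 (sole candidate).
r4c7 = 8 (sole candidate).
r4c9 = 6 (sole candidate).
r5c5 = 4 (sole candidate).
r6c7 = 1: row 6 has {2,3,4,5,6,7,8,9}; col 7 has {2,3,4,5,6,7,8,9}; box has {2,3,4,5,6,7,8,9} → only 1 remains.

658739124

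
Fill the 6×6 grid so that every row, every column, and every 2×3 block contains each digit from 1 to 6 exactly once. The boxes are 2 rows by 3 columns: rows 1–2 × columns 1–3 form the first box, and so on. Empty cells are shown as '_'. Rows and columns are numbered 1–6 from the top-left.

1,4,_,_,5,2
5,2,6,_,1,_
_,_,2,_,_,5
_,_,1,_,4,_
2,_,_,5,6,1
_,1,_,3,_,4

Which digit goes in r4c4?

r1c3 = 3: row 1 has {1,2,4,5}; col 3 has {1,2,6}; box has {1,2,4,5,6} → only 3 remains.
r1c4 = 6: row 1 has {1,2,3,4,5}; col 4 has {3,5}; box has {1,2,5} → only 6 remains.
r2c4 = 4: row 2 has {1,2,5,6}; col 4 has {3,5,6}; box has {1,2,5,6} → only 4 remains.
r2c6 = 3: row 2 has {1,2,4,5,6}; col 6 has {1,2,4,5}; box has {1,2,4,5,6} → only 3 remains.
r3c4 = 1: row 3 has {2,5}; col 4 has {3,4,5,6}; box has {4,5} → only 1 remains.
r3c5 = 3: row 3 has {1,2,5}; col 5 has {1,4,5,6}; box has {1,4,5} → only 3 remains.
r4c4 = 2: row 4 has {1,4}; col 4 has {1,3,4,5,6}; box has {1,3,4,5} → only 2 remains.

2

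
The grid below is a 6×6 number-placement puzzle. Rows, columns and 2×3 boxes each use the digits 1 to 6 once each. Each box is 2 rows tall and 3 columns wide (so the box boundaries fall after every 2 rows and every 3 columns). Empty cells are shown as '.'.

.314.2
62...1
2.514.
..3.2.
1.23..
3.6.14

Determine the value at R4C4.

R1C1 = 5: row 1 has {1,2,3,4}; col 1 has {1,2,3,6}; box has {1,2,3,6} → only 5 remains.
R1C5 = 6: row 1 has {1,2,3,4,5}; col 5 has {1,2,4}; box has {1,2,4} → only 6 remains.
R2C3 = 4: row 2 has {1,2,6}; col 3 has {1,2,3,5,6}; box has {1,2,3,5,6} → only 4 remains.
R2C4 = 5: row 2 has {1,2,4,6}; col 4 has {1,3,4}; box has {1,2,4,6} → only 5 remains.
R2C5 = 3: row 2 has {1,2,4,5,6}; col 5 has {1,2,4,6}; box has {1,2,4,5,6} → only 3 remains.
R3C2 = 6: row 3 has {1,2,4,5}; col 2 has {2,3}; box has {2,3,5} → only 6 remains.
R3C6 = 3: row 3 has {1,2,4,5,6}; col 6 has {1,2,4}; box has {1,2,4} → only 3 remains.
R4C1 = 4: row 4 has {2,3}; col 1 has {1,2,3,5,6}; box has {2,3,5,6} → only 4 remains.
R4C2 = 1: row 4 has {2,3,4}; col 2 has {2,3,6}; box has {2,3,4,5,6} → only 1 remains.
R4C4 = 6: row 4 has {1,2,3,4}; col 4 has {1,3,4,5}; box has {1,2,3,4} → only 6 remains.

6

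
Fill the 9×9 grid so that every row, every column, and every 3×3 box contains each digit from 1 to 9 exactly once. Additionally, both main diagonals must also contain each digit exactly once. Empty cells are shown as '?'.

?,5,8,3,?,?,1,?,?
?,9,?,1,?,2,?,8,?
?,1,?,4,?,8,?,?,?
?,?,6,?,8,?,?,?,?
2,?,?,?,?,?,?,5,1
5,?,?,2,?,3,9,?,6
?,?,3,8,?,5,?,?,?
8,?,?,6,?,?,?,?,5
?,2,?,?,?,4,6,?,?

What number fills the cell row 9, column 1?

7

row 1, column 8 = 2: in row 1, 2 can only go here (every other open cell in that row sees a 2).
row 3, column 3 = 2: in row 3, 2 can only go here (every other open cell in that row sees a 2).
row 4, column 4 = 5: in row 4, 5 can only go here (every other open cell in that row sees a 5).
row 6, column 2 = 8: in row 6, 8 can only go here (every other open cell in that row sees an 8).
row 5, column 7 = 8: in row 5, 8 can only go here (every other open cell in that row sees an 8).
row 5, column 2 = 3: in row 5, 3 can only go here (every other open cell in that row sees a 3).
row 9, column 3 = 5: in row 9, 5 can only go here (every other open cell in that row sees a 5).
row 9, column 9 = 8: in row 9, 8 can only go here (every other open cell in that row sees an 8).
row 7, column 2 = 6: in column 2, 6 can only go here (every other open cell in that column sees a 6).
row 3, column 8 = 6: in column 8, 6 can only go here (every other open cell in that column sees a 6).
row 8, column 8 = 1: in main diagonal, 1 can only go here (every other open cell in that diagonal sees a 1).
row 6, column 3 = 1: in column 3, 1 can only go here (every other open cell in that column sees a 1).
row 4, column 6 = 1: in row 4, 1 can only go here (every other open cell in that row sees a 1).
row 4, column 1 = 9: in row 4, 9 can only go here (every other open cell in that row sees a 9).
row 9, column 1 = 7: row 9 has {2,4,5,6,8}; col 1 has {2,5,8,9}; box has {2,3,5,6,8}; anti-diagonal has {1,2,3,8} → only 7 remains.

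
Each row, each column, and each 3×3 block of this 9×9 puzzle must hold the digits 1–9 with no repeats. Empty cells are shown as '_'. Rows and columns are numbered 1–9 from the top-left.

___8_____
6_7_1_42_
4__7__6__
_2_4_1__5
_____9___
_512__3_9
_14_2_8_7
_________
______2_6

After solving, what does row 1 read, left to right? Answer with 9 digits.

192846573

row 4, column 7 = 7: row 4 has {1,2,4,5}; col 7 has {2,3,4,6,8}; box has {3,5,9} → only 7 remains.
row 5, column 7 = 1: row 5 has {9}; col 7 has {2,3,4,6,7,8}; box has {3,5,7,9} → only 1 remains.
row 1, column 8 = 7: in row 1, 7 can only go here (every other open cell in that row sees a 7).
row 5, column 9 = 2: in row 5, 2 can only go here (every other open cell in that row sees a 2).
row 6, column 8 = 4: in row 6, 4 can only go here (every other open cell in that row sees a 4).
row 5, column 2 = 4: in row 5, 4 can only go here (every other open cell in that row sees a 4).
row 1, column 1 = 1: in column 1, 1 can only go here (every other open cell in that column sees a 1).
row 1, column 9 = 3: row 1 has {1,7,8}; col 9 has {2,5,6,7,9}; box has {2,4,6,7} → only 3 remains.
row 2, column 9 = 8: row 2 has {1,2,4,6,7}; col 9 has {2,3,5,6,7,9}; box has {2,3,4,6,7} → only 8 remains.
row 3, column 9 = 1: row 3 has {4,6,7}; col 9 has {2,3,5,6,7,8,9}; box has {2,3,4,6,7,8} → only 1 remains.
row 8, column 9 = 4: row 8 has {}; col 9 has {1,2,3,5,6,7,8,9}; box has {2,6,7,8} → only 4 remains.
row 1, column 2 = 9: row 1 has {1,3,7,8}; col 2 has {1,2,4,5}; box has {1,4,6,7} → only 9 remains.
row 1, column 7 = 5: row 1 has {1,3,7,8,9}; col 7 has {1,2,3,4,6,7,8}; box has {1,2,3,4,6,7,8} → only 5 remains.
row 2, column 2 = 3: row 2 has {1,2,4,6,7,8}; col 2 has {1,2,4,5,9}; box has {1,4,6,7,9} → only 3 remains.
row 2, column 6 = 5: row 2 has {1,2,3,4,6,7,8}; col 6 has {1,9}; box has {1,7,8} → only 5 remains.
row 3, column 2 = 8: row 3 has {1,4,6,7}; col 2 has {1,2,3,4,5,9}; box has {1,3,4,6,7,9} → only 8 remains.
row 3, column 8 = 9: row 3 has {1,4,6,7,8}; col 8 has {2,4,7}; box has {1,2,3,4,5,6,7,8} → only 9 remains.
row 8, column 7 = 9: row 8 has {4}; col 7 has {1,2,3,4,5,6,7,8}; box has {2,4,6,7,8} → only 9 remains.
row 9, column 2 = 7: row 9 has {2,6}; col 2 has {1,2,3,4,5,8,9}; box has {1,4} → only 7 remains.
row 1, column 3 = 2: row 1 has {1,3,5,7,8,9}; col 3 has {1,4,7}; box has {1,3,4,6,7,8,9} → only 2 remains.
row 2, column 4 = 9: row 2 has {1,2,3,4,5,6,7,8}; col 4 has {2,4,7,8}; box has {1,5,7,8} → only 9 remains.
row 3, column 3 = 5: row 3 has {1,4,6,7,8,9}; col 3 has {1,2,4,7}; box has {1,2,3,4,6,7,8,9} → only 5 remains.
row 3, column 5 = 3: row 3 has {1,4,5,6,7,8,9}; col 5 has {1,2}; box has {1,5,7,8,9} → only 3 remains.
row 3, column 6 = 2: row 3 has {1,3,4,5,6,7,8,9}; col 6 has {1,5,9}; box has {1,3,5,7,8,9} → only 2 remains.
row 8, column 2 = 6: row 8 has {4,9}; col 2 has {1,2,3,4,5,7,8,9}; box has {1,4,7} → only 6 remains.
row 7, column 1 = 9: in row 7, 9 can only go here (every other open cell in that row sees a 9).
row 4, column 3 = 9: in row 4, 9 can only go here (every other open cell in that row sees a 9).
row 4, column 1 = 3: in row 4, 3 can only go here (every other open cell in that row sees a 3).
row 5, column 4 = 3: in row 5, 3 can only go here (every other open cell in that row sees a 3).
row 5, column 5 = 5: in row 5, 5 can only go here (every other open cell in that row sees a 5).
row 5, column 1 = 7: in row 5, 7 can only go here (every other open cell in that row sees a 7).
row 6, column 1 = 8: row 6 has {1,2,3,4,5,9}; col 1 has {1,3,4,6,7,9}; box has {1,2,3,4,5,7,9} → only 8 remains.
row 9, column 1 = 5: row 9 has {2,6,7}; col 1 has {1,3,4,6,7,8,9}; box has {1,4,6,7,9} → only 5 remains.
row 9, column 4 = 1: row 9 has {2,5,6,7}; col 4 has {2,3,4,7,8,9}; box has {2} → only 1 remains.
row 9, column 8 = 3: row 9 has {1,2,5,6,7}; col 8 has {2,4,7,9}; box has {2,4,6,7,8,9} → only 3 remains.
row 5, column 3 = 6: row 5 has {1,2,3,4,5,7,9}; col 3 has {1,2,4,5,7,9}; box has {1,2,3,4,5,7,8,9} → only 6 remains.
row 5, column 8 = 8: row 5 has {1,2,3,4,5,6,7,9}; col 8 has {2,3,4,7,9}; box has {1,2,3,4,5,7,9} → only 8 remains.
row 7, column 8 = 5: row 7 has {1,2,4,7,8,9}; col 8 has {2,3,4,7,8,9}; box has {2,3,4,6,7,8,9} → only 5 remains.
row 8, column 1 = 2: row 8 has {4,6,9}; col 1 has {1,3,4,5,6,7,8,9}; box has {1,4,5,6,7,9} → only 2 remains.
row 8, column 4 = 5: row 8 has {2,4,6,9}; col 4 has {1,2,3,4,7,8,9}; box has {1,2} → only 5 remains.
row 8, column 8 = 1: row 8 has {2,4,5,6,9}; col 8 has {2,3,4,5,7,8,9}; box has {2,3,4,5,6,7,8,9} → only 1 remains.
row 9, column 3 = 8: row 9 has {1,2,3,5,6,7}; col 3 has {1,2,4,5,6,7,9}; box has {1,2,4,5,6,7,9} → only 8 remains.
row 9, column 6 = 4: row 9 has {1,2,3,5,6,7,8}; col 6 has {1,2,5,9}; box has {1,2,5} → only 4 remains.
row 1, column 6 = 6: row 1 has {1,2,3,5,7,8,9}; col 6 has {1,2,4,5,9}; box has {1,2,3,5,7,8,9} → only 6 remains.
row 4, column 8 = 6: row 4 has {1,2,3,4,5,7,9}; col 8 has {1,2,3,4,5,7,8,9}; box has {1,2,3,4,5,7,8,9} → only 6 remains.
row 6, column 6 = 7: row 6 has {1,2,3,4,5,8,9}; col 6 has {1,2,4,5,6,9}; box has {1,2,3,4,5,9} → only 7 remains.
row 7, column 4 = 6: row 7 has {1,2,4,5,7,8,9}; col 4 has {1,2,3,4,5,7,8,9}; box has {1,2,4,5} → only 6 remains.
row 7, column 6 = 3: row 7 has {1,2,4,5,6,7,8,9}; col 6 has {1,2,4,5,6,7,9}; box has {1,2,4,5,6} → only 3 remains.
row 8, column 3 = 3: row 8 has {1,2,4,5,6,9}; col 3 has {1,2,4,5,6,7,8,9}; box has {1,2,4,5,6,7,8,9} → only 3 remains.
row 8, column 6 = 8: row 8 has {1,2,3,4,5,6,9}; col 6 has {1,2,3,4,5,6,7,9}; box has {1,2,3,4,5,6} → only 8 remains.
row 9, column 5 = 9: row 9 has {1,2,3,4,5,6,7,8}; col 5 has {1,2,3,5}; box has {1,2,3,4,5,6,8} → only 9 remains.
row 1, column 5 = 4: row 1 has {1,2,3,5,6,7,8,9}; col 5 has {1,2,3,5,9}; box has {1,2,3,5,6,7,8,9} → only 4 remains.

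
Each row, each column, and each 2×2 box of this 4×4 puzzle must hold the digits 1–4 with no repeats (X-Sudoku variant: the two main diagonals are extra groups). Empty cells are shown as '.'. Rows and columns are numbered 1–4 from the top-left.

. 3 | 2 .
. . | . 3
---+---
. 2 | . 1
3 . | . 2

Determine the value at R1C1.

R1C4 = 4 (sole candidate).
R2C3 = 1 (sole candidate).
R3C1 = 4 (sole candidate).
R3C3 = 3 (sole candidate).
R4C2 = 1 (sole candidate).
R4C3 = 4 (sole candidate).
R1C1 = 1: row 1 has {2,3,4}; col 1 has {3,4}; box has {3}; main diagonal has {2,3} → only 1 remains.

1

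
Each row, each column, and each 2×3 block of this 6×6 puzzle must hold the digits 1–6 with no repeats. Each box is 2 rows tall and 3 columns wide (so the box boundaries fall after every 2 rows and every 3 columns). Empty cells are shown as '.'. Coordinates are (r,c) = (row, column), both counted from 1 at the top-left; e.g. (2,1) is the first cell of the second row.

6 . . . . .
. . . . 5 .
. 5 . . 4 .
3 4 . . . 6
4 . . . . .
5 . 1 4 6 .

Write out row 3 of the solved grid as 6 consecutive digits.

(4,3) = 2 (sole candidate).
(4,5) = 1 (sole candidate).
(3,1) = 1: row 3 has {4,5}; col 1 has {3,4,5,6}; box has {2,3,4,5} → only 1 remains.
(3,3) = 6: row 3 has {1,4,5}; col 3 has {1,2}; box has {1,2,3,4,5} → only 6 remains.
(4,4) = 5 (sole candidate).
(5,3) = 3 (sole candidate).
(5,5) = 2 (sole candidate).
(6,2) = 2 (sole candidate).
(6,6) = 3 (sole candidate).
(1,5) = 3 (sole candidate).
(2,1) = 2 (sole candidate).
(2,3) = 4 (sole candidate).
(2,6) = 1 (sole candidate).
(3,6) = 2: row 3 has {1,4,5,6}; col 6 has {1,3,6}; box has {1,4,5,6} → only 2 remains.
(5,2) = 6 (sole candidate).
(5,4) = 1 (sole candidate).
(5,6) = 5 (sole candidate).
(1,2) = 1 (sole candidate).
(1,3) = 5 (sole candidate).
(1,4) = 2 (sole candidate).
(1,6) = 4 (sole candidate).
(2,2) = 3 (sole candidate).
(2,4) = 6 (sole candidate).
(3,4) = 3: row 3 has {1,2,4,5,6}; col 4 has {1,2,4,5,6}; box has {1,2,4,5,6} → only 3 remains.

156342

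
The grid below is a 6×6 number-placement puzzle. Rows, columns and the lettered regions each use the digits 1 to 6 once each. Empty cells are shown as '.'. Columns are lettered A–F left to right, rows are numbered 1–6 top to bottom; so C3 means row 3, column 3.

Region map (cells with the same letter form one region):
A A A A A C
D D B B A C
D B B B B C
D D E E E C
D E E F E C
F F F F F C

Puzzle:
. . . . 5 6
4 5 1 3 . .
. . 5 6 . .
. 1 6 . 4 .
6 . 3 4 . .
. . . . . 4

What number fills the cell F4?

F2 = 2 (sole candidate).
E3 = 2 (sole candidate).
B5 = 2 (sole candidate).
E5 = 1 (sole candidate).
F5 = 5 (sole candidate).
C6 = 2 (sole candidate).
C1 = 4 (sole candidate).
E2 = 6 (sole candidate).
A3 = 3 (sole candidate).
B3 = 4 (sole candidate).
F3 = 1 (sole candidate).
A4 = 2 (sole candidate).
D4 = 5 (sole candidate).
F4 = 3: row 4 has {1,2,4,5,6}; col 6 has {1,2,4,5,6}; region has {1,2,4,5,6} → only 3 remains.

3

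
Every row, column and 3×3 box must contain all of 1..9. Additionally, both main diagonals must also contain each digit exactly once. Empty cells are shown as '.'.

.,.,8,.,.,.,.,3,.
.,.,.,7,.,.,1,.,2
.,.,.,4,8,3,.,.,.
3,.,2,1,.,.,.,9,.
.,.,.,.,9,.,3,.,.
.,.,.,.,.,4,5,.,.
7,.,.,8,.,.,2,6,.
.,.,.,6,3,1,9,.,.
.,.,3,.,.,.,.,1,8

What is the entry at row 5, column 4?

row 2, column 2 = 3: in row 2, 3 can only go here (every other open cell in that row sees a 3).
row 2, column 8 = 8: in row 2, 8 can only go here (every other open cell in that row sees an 8).
row 6, column 4 = 3: in row 6, 3 can only go here (every other open cell in that row sees a 3).
row 7, column 9 = 3: in row 7, 3 can only go here (every other open cell in that row sees a 3).
row 8, column 1 = 8: in row 8, 8 can only go here (every other open cell in that row sees an 8).
row 6, column 2 = 8: in row 6, 8 can only go here (every other open cell in that row sees an 8).
row 4, column 7 = 8: in row 4, 8 can only go here (every other open cell in that row sees an 8).
row 5, column 6 = 8: in row 5, 8 can only go here (every other open cell in that row sees an 8).
row 8, column 2 = 2: in row 8, 2 can only go here (every other open cell in that row sees a 2).
row 3, column 1 = 2: in row 3, 2 can only go here (every other open cell in that row sees a 2).
row 3, column 2 = 1: in row 3, 1 can only go here (every other open cell in that row sees a 1).
row 1, column 5 = 1: in row 1, 1 can only go here (every other open cell in that row sees a 1).
row 3, column 9 = 9: in row 3, 9 can only go here (every other open cell in that row sees a 9).
row 7, column 3 = 1: in row 7, 1 can only go here (every other open cell in that row sees a 1).
row 5, column 8 = 4: in column 8, 4 can only go here (every other open cell in that column sees a 4).
row 4, column 2 = 4: in row 4, 4 can only go here (every other open cell in that row sees a 4).
row 5, column 4 = 2: in row 5, 2 can only go here (every other open cell in that row sees a 2).

2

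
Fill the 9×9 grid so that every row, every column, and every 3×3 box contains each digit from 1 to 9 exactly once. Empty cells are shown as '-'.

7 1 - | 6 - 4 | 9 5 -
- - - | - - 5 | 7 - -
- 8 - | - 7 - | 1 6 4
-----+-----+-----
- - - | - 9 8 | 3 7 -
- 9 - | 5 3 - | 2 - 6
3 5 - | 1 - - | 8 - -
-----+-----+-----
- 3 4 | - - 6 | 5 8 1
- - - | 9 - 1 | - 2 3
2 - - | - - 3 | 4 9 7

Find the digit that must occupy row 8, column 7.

row 2, column 8 = 3: row 2 has {5,7}; col 8 has {2,5,6,7,8,9}; box has {1,4,5,6,7,9} → only 3 remains.
row 4, column 9 = 5: row 4 has {3,7,8,9}; col 9 has {1,3,4,6,7}; box has {2,3,6,7,8} → only 5 remains.
row 5, column 6 = 7: row 5 has {2,3,5,6,9}; col 6 has {1,3,4,5,6,8}; box has {1,3,5,8,9} → only 7 remains.
row 6, column 6 = 2: row 6 has {1,3,5,8}; col 6 has {1,3,4,5,6,7,8}; box has {1,3,5,7,8,9} → only 2 remains.
row 6, column 8 = 4: row 6 has {1,2,3,5,8}; col 8 has {2,3,5,6,7,8,9}; box has {2,3,5,6,7,8} → only 4 remains.
row 6, column 9 = 9: row 6 has {1,2,3,4,5,8}; col 9 has {1,3,4,5,6,7}; box has {2,3,4,5,6,7,8} → only 9 remains.
row 7, column 1 = 9: row 7 has {1,3,4,5,6,8}; col 1 has {2,3,7}; box has {2,3,4} → only 9 remains.
row 7, column 5 = 2: row 7 has {1,3,4,5,6,8,9}; col 5 has {3,7,9}; box has {1,3,6,9} → only 2 remains.
row 8, column 7 = 6: row 8 has {1,2,3,9}; col 7 has {1,2,3,4,5,7,8,9}; box has {1,2,3,4,5,7,8,9} → only 6 remains.

6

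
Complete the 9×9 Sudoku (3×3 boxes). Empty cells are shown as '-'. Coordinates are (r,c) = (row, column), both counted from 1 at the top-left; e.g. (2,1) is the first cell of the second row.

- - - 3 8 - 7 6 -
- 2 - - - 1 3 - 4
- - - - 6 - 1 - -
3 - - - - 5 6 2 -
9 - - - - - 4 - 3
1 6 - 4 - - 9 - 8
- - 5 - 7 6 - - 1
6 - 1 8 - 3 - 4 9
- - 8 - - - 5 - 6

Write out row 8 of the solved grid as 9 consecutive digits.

671853249

(4,9) = 7: row 4 has {2,3,5,6}; col 9 has {1,3,4,6,8,9}; box has {2,3,4,6,8,9} → only 7 remains.
(6,8) = 5: row 6 has {1,4,6,8,9}; col 8 has {2,4,6}; box has {2,3,4,6,7,8,9} → only 5 remains.
(8,2) = 7: row 8 has {1,3,4,6,8,9}; col 2 has {2,6}; box has {1,5,6,8} → only 7 remains.
(8,7) = 2: row 8 has {1,3,4,6,7,8,9}; col 7 has {1,3,4,5,6,7,9}; box has {1,4,5,6,9} → only 2 remains.
(4,3) = 4: row 4 has {2,3,5,6,7}; col 3 has {1,5,8}; box has {1,3,6,9} → only 4 remains.
(5,8) = 1: row 5 has {3,4,9}; col 8 has {2,4,5,6}; box has {2,3,4,5,6,7,8,9} → only 1 remains.
(7,7) = 8: row 7 has {1,5,6,7}; col 7 has {1,2,3,4,5,6,7,9}; box has {1,2,4,5,6,9} → only 8 remains.
(7,8) = 3: row 7 has {1,5,6,7,8}; col 8 has {1,2,4,5,6}; box has {1,2,4,5,6,8,9} → only 3 remains.
(8,5) = 5: row 8 has {1,2,3,4,6,7,8,9}; col 5 has {6,7,8}; box has {3,6,7,8} → only 5 remains.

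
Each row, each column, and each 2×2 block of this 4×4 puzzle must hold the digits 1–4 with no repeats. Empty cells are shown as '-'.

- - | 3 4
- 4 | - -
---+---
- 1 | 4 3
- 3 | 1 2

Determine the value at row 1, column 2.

2

row 1, column 2 = 2: row 1 has {3,4}; col 2 has {1,3,4}; box has {4} → only 2 remains.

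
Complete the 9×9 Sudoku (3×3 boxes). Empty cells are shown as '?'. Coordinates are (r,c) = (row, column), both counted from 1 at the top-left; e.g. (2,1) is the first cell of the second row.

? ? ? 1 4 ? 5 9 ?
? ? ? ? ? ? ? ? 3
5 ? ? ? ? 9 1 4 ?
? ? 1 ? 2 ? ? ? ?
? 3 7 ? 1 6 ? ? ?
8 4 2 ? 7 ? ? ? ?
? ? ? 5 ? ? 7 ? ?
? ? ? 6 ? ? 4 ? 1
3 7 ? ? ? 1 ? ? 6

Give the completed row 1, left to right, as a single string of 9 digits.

(5,1) = 9: row 5 has {1,3,6,7}; col 1 has {3,5,8}; box has {1,2,3,4,7,8} → only 9 remains.
(8,1) = 2: row 8 has {1,4,6}; col 1 has {3,5,8,9}; box has {3,7} → only 2 remains.
(4,1) = 6: row 4 has {1,2}; col 1 has {2,3,5,8,9}; box has {1,2,3,4,7,8,9} → only 6 remains.
(4,2) = 5: row 4 has {1,2,6}; col 2 has {3,4,7}; box has {1,2,3,4,6,7,8,9} → only 5 remains.
(1,1) = 7: row 1 has {1,4,5,9}; col 1 has {2,3,5,6,8,9}; box has {5} → only 7 remains.
(6,8) = 1: in row 6, 1 can only go here (every other open cell in that row sees a 1).
(6,7) = 6: in row 6, 6 can only go here (every other open cell in that row sees a 6).
(8,6) = 7: in row 8, 7 can only go here (every other open cell in that row sees a 7).
(2,5) = 5: in column 5, 5 can only go here (every other open cell in that column sees a 5).
(3,5) = 6: in column 5, 6 can only go here (every other open cell in that column sees a 6).
(6,6) = 5: in column 6, 5 can only go here (every other open cell in that column sees a 5).
(6,9) = 9: row 6 has {1,2,4,5,6,7,8}; col 9 has {1,3,6}; box has {1,6} → only 9 remains.
(6,4) = 3: row 6 has {1,2,4,5,6,7,8,9}; col 4 has {1,5,6}; box has {1,2,5,6,7} → only 3 remains.
(3,3) = 3: in row 3, 3 can only go here (every other open cell in that row sees a 3).
(1,6) = 3: in row 1, 3 can only go here (every other open cell in that row sees a 3).
(4,4) = 9: in row 4, 9 can only go here (every other open cell in that row sees a 9).
(9,7) = 9: in column 7, 9 can only go here (every other open cell in that column sees a 9).
(4,7) = 3: in column 7, 3 can only go here (every other open cell in that column sees a 3).
(9,5) = 8: row 9 has {1,3,6,7,9}; col 5 has {1,2,4,5,6,7}; box has {1,5,6,7} → only 8 remains.
(2,8) = 6: in column 8, 6 can only go here (every other open cell in that column sees a 6).
(2,4) = 7: in row 2, 7 can only go here (every other open cell in that row sees a 7).
(3,9) = 7: in row 3, 7 can only go here (every other open cell in that row sees a 7).
(4,8) = 7: in row 4, 7 can only go here (every other open cell in that row sees a 7).
(5,9) = 5: in column 9, 5 can only go here (every other open cell in that column sees a 5).
(5,4) = 4: in row 5, 4 can only go here (every other open cell in that row sees a 4).
(4,6) = 8: row 4 has {1,2,3,5,6,7,9}; col 6 has {1,3,5,6,7,9}; box has {1,2,3,4,5,6,7,9} → only 8 remains.
(4,9) = 4: row 4 has {1,2,3,5,6,7,8,9}; col 9 has {1,3,5,6,7,9}; box has {1,3,5,6,7,9} → only 4 remains.
(9,4) = 2: row 9 has {1,3,6,7,8,9}; col 4 has {1,3,4,5,6,7,9}; box has {1,5,6,7,8} → only 2 remains.
(9,8) = 5: row 9 has {1,2,3,6,7,8,9}; col 8 has {1,4,6,7,9}; box has {1,4,6,7,9} → only 5 remains.
(2,6) = 2: row 2 has {3,5,6,7}; col 6 has {1,3,5,6,7,8,9}; box has {1,3,4,5,6,7,9} → only 2 remains.
(2,7) = 8: row 2 has {2,3,5,6,7}; col 7 has {1,3,4,5,6,7,9}; box has {1,3,4,5,6,7,9} → only 8 remains.
(3,4) = 8: row 3 has {1,3,4,5,6,7,9}; col 4 has {1,2,3,4,5,6,7,9}; box has {1,2,3,4,5,6,7,9} → only 8 remains.
(5,7) = 2: row 5 has {1,3,4,5,6,7,9}; col 7 has {1,3,4,5,6,7,8,9}; box has {1,3,4,5,6,7,9} → only 2 remains.
(5,8) = 8: row 5 has {1,2,3,4,5,6,7,9}; col 8 has {1,4,5,6,7,9}; box has {1,2,3,4,5,6,7,9} → only 8 remains.
(7,6) = 4: row 7 has {5,7}; col 6 has {1,2,3,5,6,7,8,9}; box has {1,2,5,6,7,8} → only 4 remains.
(8,8) = 3: row 8 has {1,2,4,6,7}; col 8 has {1,4,5,6,7,8,9}; box has {1,4,5,6,7,9} → only 3 remains.
(9,3) = 4: row 9 has {1,2,3,5,6,7,8,9}; col 3 has {1,2,3,7}; box has {2,3,7} → only 4 remains.
(1,9) = 2: row 1 has {1,3,4,5,7,9}; col 9 has {1,3,4,5,6,7,9}; box has {1,3,4,5,6,7,8,9} → only 2 remains.
(2,3) = 9: row 2 has {2,3,5,6,7,8}; col 3 has {1,2,3,4,7}; box has {3,5,7} → only 9 remains.
(3,2) = 2: row 3 has {1,3,4,5,6,7,8,9}; col 2 has {3,4,5,7}; box has {3,5,7,9} → only 2 remains.
(7,1) = 1: row 7 has {4,5,7}; col 1 has {2,3,5,6,7,8,9}; box has {2,3,4,7} → only 1 remains.
(7,8) = 2: row 7 has {1,4,5,7}; col 8 has {1,3,4,5,6,7,8,9}; box has {1,3,4,5,6,7,9} → only 2 remains.
(7,9) = 8: row 7 has {1,2,4,5,7}; col 9 has {1,2,3,4,5,6,7,9}; box has {1,2,3,4,5,6,7,9} → only 8 remains.
(8,5) = 9: row 8 has {1,2,3,4,6,7}; col 5 has {1,2,4,5,6,7,8}; box has {1,2,4,5,6,7,8} → only 9 remains.
(2,1) = 4: row 2 has {2,3,5,6,7,8,9}; col 1 has {1,2,3,5,6,7,8,9}; box has {2,3,5,7,9} → only 4 remains.
(2,2) = 1: row 2 has {2,3,4,5,6,7,8,9}; col 2 has {2,3,4,5,7}; box has {2,3,4,5,7,9} → only 1 remains.
(7,3) = 6: row 7 has {1,2,4,5,7,8}; col 3 has {1,2,3,4,7,9}; box has {1,2,3,4,7} → only 6 remains.
(7,5) = 3: row 7 has {1,2,4,5,6,7,8}; col 5 has {1,2,4,5,6,7,8,9}; box has {1,2,4,5,6,7,8,9} → only 3 remains.
(8,2) = 8: row 8 has {1,2,3,4,6,7,9}; col 2 has {1,2,3,4,5,7}; box has {1,2,3,4,6,7} → only 8 remains.
(8,3) = 5: row 8 has {1,2,3,4,6,7,8,9}; col 3 has {1,2,3,4,6,7,9}; box has {1,2,3,4,6,7,8} → only 5 remains.
(1,2) = 6: row 1 has {1,2,3,4,5,7,9}; col 2 has {1,2,3,4,5,7,8}; box has {1,2,3,4,5,7,9} → only 6 remains.
(1,3) = 8: row 1 has {1,2,3,4,5,6,7,9}; col 3 has {1,2,3,4,5,6,7,9}; box has {1,2,3,4,5,6,7,9} → only 8 remains.

768143592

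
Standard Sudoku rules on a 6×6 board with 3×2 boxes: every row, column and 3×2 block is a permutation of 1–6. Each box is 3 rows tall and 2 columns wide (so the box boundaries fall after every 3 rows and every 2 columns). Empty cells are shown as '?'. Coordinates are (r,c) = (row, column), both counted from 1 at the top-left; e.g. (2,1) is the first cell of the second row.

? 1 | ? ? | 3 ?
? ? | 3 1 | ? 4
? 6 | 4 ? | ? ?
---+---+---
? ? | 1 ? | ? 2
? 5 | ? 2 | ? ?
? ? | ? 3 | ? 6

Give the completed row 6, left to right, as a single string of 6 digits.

(1,6) = 5: row 1 has {1,3}; col 6 has {2,4,6}; box has {3,4} → only 5 remains.
(2,2) = 2: row 2 has {1,3,4}; col 2 has {1,5,6}; box has {1,6} → only 2 remains.
(2,5) = 6: row 2 has {1,2,3,4}; col 5 has {3}; box has {3,4,5} → only 6 remains.
(3,4) = 5: row 3 has {4,6}; col 4 has {1,2,3}; box has {1,3,4} → only 5 remains.
(3,6) = 1: row 3 has {4,5,6}; col 6 has {2,4,5,6}; box has {3,4,5,6} → only 1 remains.
(5,3) = 6: row 5 has {2,5}; col 3 has {1,3,4}; box has {1,2,3} → only 6 remains.
(5,6) = 3: row 5 has {2,5,6}; col 6 has {1,2,4,5,6}; box has {2,6} → only 3 remains.
(6,2) = 4: row 6 has {3,6}; col 2 has {1,2,5,6}; box has {5} → only 4 remains.
(6,3) = 5: row 6 has {3,4,6}; col 3 has {1,3,4,6}; box has {1,2,3,6} → only 5 remains.
(6,5) = 1: row 6 has {3,4,5,6}; col 5 has {3,6}; box has {2,3,6} → only 1 remains.
(1,1) = 4: row 1 has {1,3,5}; col 1 has {}; box has {1,2,6} → only 4 remains.
(1,3) = 2: row 1 has {1,3,4,5}; col 3 has {1,3,4,5,6}; box has {1,3,4,5} → only 2 remains.
(1,4) = 6: row 1 has {1,2,3,4,5}; col 4 has {1,2,3,5}; box has {1,2,3,4,5} → only 6 remains.
(2,1) = 5: row 2 has {1,2,3,4,6}; col 1 has {4}; box has {1,2,4,6} → only 5 remains.
(3,1) = 3: row 3 has {1,4,5,6}; col 1 has {4,5}; box has {1,2,4,5,6} → only 3 remains.
(3,5) = 2: row 3 has {1,3,4,5,6}; col 5 has {1,3,6}; box has {1,3,4,5,6} → only 2 remains.
(4,1) = 6: row 4 has {1,2}; col 1 has {3,4,5}; box has {4,5} → only 6 remains.
(4,2) = 3: row 4 has {1,2,6}; col 2 has {1,2,4,5,6}; box has {4,5,6} → only 3 remains.
(4,4) = 4: row 4 has {1,2,3,6}; col 4 has {1,2,3,5,6}; box has {1,2,3,5,6} → only 4 remains.
(4,5) = 5: row 4 has {1,2,3,4,6}; col 5 has {1,2,3,6}; box has {1,2,3,6} → only 5 remains.
(5,1) = 1: row 5 has {2,3,5,6}; col 1 has {3,4,5,6}; box has {3,4,5,6} → only 1 remains.
(5,5) = 4: row 5 has {1,2,3,5,6}; col 5 has {1,2,3,5,6}; box has {1,2,3,5,6} → only 4 remains.
(6,1) = 2: row 6 has {1,3,4,5,6}; col 1 has {1,3,4,5,6}; box has {1,3,4,5,6} → only 2 remains.

245316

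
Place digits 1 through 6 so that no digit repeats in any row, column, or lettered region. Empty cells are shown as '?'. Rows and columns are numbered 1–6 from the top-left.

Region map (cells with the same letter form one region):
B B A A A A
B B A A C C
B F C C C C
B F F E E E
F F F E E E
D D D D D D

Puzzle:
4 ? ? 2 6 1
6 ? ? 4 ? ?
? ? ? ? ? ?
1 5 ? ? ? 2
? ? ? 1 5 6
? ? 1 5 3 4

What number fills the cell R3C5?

R1C2 = 3: row 1 has {1,2,4,6}; col 2 has {5}; region has {1,4,6} → only 3 remains.
R1C3 = 5: row 1 has {1,2,3,4,6}; col 3 has {1}; region has {1,2,4,6} → only 5 remains.
R2C2 = 2: row 2 has {4,6}; col 2 has {3,5}; region has {1,3,4,6} → only 2 remains.
R2C3 = 3: row 2 has {2,4,6}; col 3 has {1,5}; region has {1,2,4,5,6} → only 3 remains.
R2C5 = 1: row 2 has {2,3,4,6}; col 5 has {3,5,6}; region has {} → only 1 remains.
R2C6 = 5: row 2 has {1,2,3,4,6}; col 6 has {1,2,4,6}; region has {1} → only 5 remains.
R3C1 = 5: row 3 has {}; col 1 has {1,4,6}; region has {1,2,3,4,6} → only 5 remains.
R3C6 = 3: row 3 has {5}; col 6 has {1,2,4,5,6}; region has {1,5} → only 3 remains.
R4C4 = 3: row 4 has {1,2,5}; col 4 has {1,2,4,5}; region has {1,2,5,6} → only 3 remains.
R4C5 = 4: row 4 has {1,2,3,5}; col 5 has {1,3,5,6}; region has {1,2,3,5,6} → only 4 remains.
R5C2 = 4: row 5 has {1,5,6}; col 2 has {2,3,5}; region has {5} → only 4 remains.
R5C3 = 2: row 5 has {1,4,5,6}; col 3 has {1,3,5}; region has {4,5} → only 2 remains.
R6C1 = 2: row 6 has {1,3,4,5}; col 1 has {1,4,5,6}; region has {1,3,4,5} → only 2 remains.
R6C2 = 6: row 6 has {1,2,3,4,5}; col 2 has {2,3,4,5}; region has {1,2,3,4,5} → only 6 remains.
R3C2 = 1: row 3 has {3,5}; col 2 has {2,3,4,5,6}; region has {2,4,5} → only 1 remains.
R3C4 = 6: row 3 has {1,3,5}; col 4 has {1,2,3,4,5}; region has {1,3,5} → only 6 remains.
R3C5 = 2: row 3 has {1,3,5,6}; col 5 has {1,3,4,5,6}; region has {1,3,5,6} → only 2 remains.

2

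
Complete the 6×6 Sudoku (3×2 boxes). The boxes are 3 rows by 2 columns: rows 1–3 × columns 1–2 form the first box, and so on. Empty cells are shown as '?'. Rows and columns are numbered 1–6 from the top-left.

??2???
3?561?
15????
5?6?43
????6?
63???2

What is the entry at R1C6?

5

R1C1 = 4: row 1 has {2}; col 1 has {1,3,5,6}; box has {1,3,5} → only 4 remains.
R1C2 = 6: row 1 has {2,4}; col 2 has {3,5}; box has {1,3,4,5} → only 6 remains.
R1C6 = 5: row 1 has {2,4,6}; col 6 has {2,3}; box has {1} → only 5 remains.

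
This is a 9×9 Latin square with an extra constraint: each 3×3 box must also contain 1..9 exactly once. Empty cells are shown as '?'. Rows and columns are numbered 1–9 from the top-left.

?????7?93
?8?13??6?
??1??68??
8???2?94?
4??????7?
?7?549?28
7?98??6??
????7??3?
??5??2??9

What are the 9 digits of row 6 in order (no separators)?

r3c8 = 5: row 3 has {1,6,8}; col 8 has {2,3,4,6,7,9}; box has {3,6,8,9} → only 5 remains.
r7c8 = 1: row 7 has {6,7,8,9}; col 8 has {2,3,4,5,6,7,9}; box has {3,6,9} → only 1 remains.
r9c8 = 8: row 9 has {2,5,9}; col 8 has {1,2,3,4,5,6,7,9}; box has {1,3,6,9} → only 8 remains.
r3c5 = 9: row 3 has {1,5,6,8}; col 5 has {2,3,4,7}; box has {1,3,6,7} → only 9 remains.
r7c5 = 5: row 7 has {1,6,7,8,9}; col 5 has {2,3,4,7,9}; box has {2,7,8} → only 5 remains.
r1c5 = 8: row 1 has {3,7,9}; col 5 has {2,3,4,5,7,9}; box has {1,3,6,7,9} → only 8 remains.
r1c7 = 1: in row 1, 1 can only go here (every other open cell in that row sees a 1).
r6c7 = 3: row 6 has {2,4,5,7,8,9}; col 7 has {1,6,8,9}; box has {2,4,7,8,9} → only 3 remains.
r5c7 = 5: row 5 has {4,7}; col 7 has {1,3,6,8,9}; box has {2,3,4,7,8,9} → only 5 remains.
r6c3 = 6: row 6 has {2,3,4,5,7,8,9}; col 3 has {1,5,9}; box has {4,7,8} → only 6 remains.
r4c3 = 3: row 4 has {2,4,8,9}; col 3 has {1,5,6,9}; box has {4,6,7,8} → only 3 remains.
r4c6 = 1: row 4 has {2,3,4,8,9}; col 6 has {2,6,7,9}; box has {2,4,5,9} → only 1 remains.
r4c9 = 6: row 4 has {1,2,3,4,8,9}; col 9 has {3,8,9}; box has {2,3,4,5,7,8,9} → only 6 remains.
r5c3 = 2: row 5 has {4,5,7}; col 3 has {1,3,5,6,9}; box has {3,4,6,7,8} → only 2 remains.
r5c5 = 6: row 5 has {2,4,5,7}; col 5 has {2,3,4,5,7,8,9}; box has {1,2,4,5,9} → only 6 remains.
r5c9 = 1: row 5 has {2,4,5,6,7}; col 9 has {3,6,8,9}; box has {2,3,4,5,6,7,8,9} → only 1 remains.
r6c1 = 1: row 6 has {2,3,4,5,6,7,8,9}; col 1 has {4,7,8}; box has {2,3,4,6,7,8} → only 1 remains.

176549328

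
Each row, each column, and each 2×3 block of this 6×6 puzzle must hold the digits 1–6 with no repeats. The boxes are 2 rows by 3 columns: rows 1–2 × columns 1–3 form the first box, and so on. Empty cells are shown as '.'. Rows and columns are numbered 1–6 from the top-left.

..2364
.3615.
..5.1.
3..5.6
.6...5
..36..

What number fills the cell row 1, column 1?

row 2, column 1 = 4 (sole candidate).
row 2, column 6 = 2 (sole candidate).
row 3, column 6 = 3 (sole candidate).
row 6, column 6 = 1 (sole candidate).
row 3, column 1 = 6 (hidden single in row 3).
row 5, column 5 = 3 (hidden single in row 5).
Singles propagation stalls; row 1, column 1 is still open with candidates {1,5}.
  Try row 1, column 1 = 1: this forces row 1, column 2=5, row 5, column 1=2, row 5, column 4=4, row 6, column 1=5, row 6, column 2=4; then row 3 has no cell left for 4 — contradiction.
So row 1, column 1 = 5.

5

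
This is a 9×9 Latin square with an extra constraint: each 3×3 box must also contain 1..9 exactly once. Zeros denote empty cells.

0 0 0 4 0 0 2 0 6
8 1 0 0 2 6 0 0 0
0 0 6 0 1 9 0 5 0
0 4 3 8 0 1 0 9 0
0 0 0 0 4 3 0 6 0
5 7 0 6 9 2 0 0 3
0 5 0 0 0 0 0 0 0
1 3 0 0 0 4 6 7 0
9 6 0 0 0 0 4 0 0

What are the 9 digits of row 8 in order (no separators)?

138254679

r1c2 = 9: row 1 has {2,4,6}; col 2 has {1,3,4,5,6,7}; box has {1,6,8} → only 9 remains.
r3c2 = 2: row 3 has {1,5,6,9}; col 2 has {1,3,4,5,6,7,9}; box has {1,6,8,9} → only 2 remains.
r5c1 = 2: row 5 has {3,4,6}; col 1 has {1,5,8,9}; box has {3,4,5,7} → only 2 remains.
r5c2 = 8: row 5 has {2,3,4,6}; col 2 has {1,2,3,4,5,6,7,9}; box has {2,3,4,5,7} → only 8 remains.
r6c3 = 1: row 6 has {2,3,5,6,7,9}; col 3 has {3,6}; box has {2,3,4,5,7,8} → only 1 remains.
r6c7 = 8: row 6 has {1,2,3,5,6,7,9}; col 7 has {2,4,6}; box has {3,6,9} → only 8 remains.
r6c8 = 4: row 6 has {1,2,3,5,6,7,8,9}; col 8 has {5,6,7,9}; box has {3,6,8,9} → only 4 remains.
r2c8 = 3: row 2 has {1,2,6,8}; col 8 has {4,5,6,7,9}; box has {2,5,6} → only 3 remains.
r3c7 = 7: row 3 has {1,2,5,6,9}; col 7 has {2,4,6,8}; box has {2,3,5,6} → only 7 remains.
r4c1 = 6: row 4 has {1,3,4,8,9}; col 1 has {1,2,5,8,9}; box has {1,2,3,4,5,7,8} → only 6 remains.
r4c7 = 5: row 4 has {1,3,4,6,8,9}; col 7 has {2,4,6,7,8}; box has {3,4,6,8,9} → only 5 remains.
r5c3 = 9: row 5 has {2,3,4,6,8}; col 3 has {1,3,6}; box has {1,2,3,4,5,6,7,8} → only 9 remains.
r5c7 = 1: row 5 has {2,3,4,6,8,9}; col 7 has {2,4,5,6,7,8}; box has {3,4,5,6,8,9} → only 1 remains.
r5c9 = 7: row 5 has {1,2,3,4,6,8,9}; col 9 has {3,6}; box has {1,3,4,5,6,8,9} → only 7 remains.
r2c7 = 9: row 2 has {1,2,3,6,8}; col 7 has {1,2,4,5,6,7,8}; box has {2,3,5,6,7} → only 9 remains.
r2c9 = 4: row 2 has {1,2,3,6,8,9}; col 9 has {3,6,7}; box has {2,3,5,6,7,9} → only 4 remains.
r3c4 = 3: row 3 has {1,2,5,6,7,9}; col 4 has {4,6,8}; box has {1,2,4,6,9} → only 3 remains.
r3c9 = 8: row 3 has {1,2,3,5,6,7,9}; col 9 has {3,4,6,7}; box has {2,3,4,5,6,7,9} → only 8 remains.
r4c5 = 7: row 4 has {1,3,4,5,6,8,9}; col 5 has {1,2,4,9}; box has {1,2,3,4,6,8,9} → only 7 remains.
r4c9 = 2: row 4 has {1,3,4,5,6,7,8,9}; col 9 has {3,4,6,7,8}; box has {1,3,4,5,6,7,8,9} → only 2 remains.
r5c4 = 5: row 5 has {1,2,3,4,6,7,8,9}; col 4 has {3,4,6,8}; box has {1,2,3,4,6,7,8,9} → only 5 remains.
r7c7 = 3: row 7 has {5}; col 7 has {1,2,4,5,6,7,8,9}; box has {4,6,7} → only 3 remains.
r1c8 = 1: row 1 has {2,4,6,9}; col 8 has {3,4,5,6,7,9}; box has {2,3,4,5,6,7,8,9} → only 1 remains.
r2c4 = 7: row 2 has {1,2,3,4,6,8,9}; col 4 has {3,4,5,6,8}; box has {1,2,3,4,6,9} → only 7 remains.
r3c1 = 4: row 3 has {1,2,3,5,6,7,8,9}; col 1 has {1,2,5,6,8,9}; box has {1,2,6,8,9} → only 4 remains.
r7c1 = 7: row 7 has {3,5}; col 1 has {1,2,4,5,6,8,9}; box has {1,3,5,6,9} → only 7 remains.
r7c6 = 8: row 7 has {3,5,7}; col 6 has {1,2,3,4,6,9}; box has {4} → only 8 remains.
r7c8 = 2: row 7 has {3,5,7,8}; col 8 has {1,3,4,5,6,7,9}; box has {3,4,6,7} → only 2 remains.
r8c5 = 5: row 8 has {1,3,4,6,7}; col 5 has {1,2,4,7,9}; box has {4,8} → only 5 remains.
r8c9 = 9: row 8 has {1,3,4,5,6,7}; col 9 has {2,3,4,6,7,8}; box has {2,3,4,6,7} → only 9 remains.
r9c5 = 3: row 9 has {4,6,9}; col 5 has {1,2,4,5,7,9}; box has {4,5,8} → only 3 remains.
r9c6 = 7: row 9 has {3,4,6,9}; col 6 has {1,2,3,4,6,8,9}; box has {3,4,5,8} → only 7 remains.
r9c8 = 8: row 9 has {3,4,6,7,9}; col 8 has {1,2,3,4,5,6,7,9}; box has {2,3,4,6,7,9} → only 8 remains.
r1c1 = 3: row 1 has {1,2,4,6,9}; col 1 has {1,2,4,5,6,7,8,9}; box has {1,2,4,6,8,9} → only 3 remains.
r1c5 = 8: row 1 has {1,2,3,4,6,9}; col 5 has {1,2,3,4,5,7,9}; box has {1,2,3,4,6,7,9} → only 8 remains.
r1c6 = 5: row 1 has {1,2,3,4,6,8,9}; col 6 has {1,2,3,4,6,7,8,9}; box has {1,2,3,4,6,7,8,9} → only 5 remains.
r2c3 = 5: row 2 has {1,2,3,4,6,7,8,9}; col 3 has {1,3,6,9}; box has {1,2,3,4,6,8,9} → only 5 remains.
r7c3 = 4: row 7 has {2,3,5,7,8}; col 3 has {1,3,5,6,9}; box has {1,3,5,6,7,9} → only 4 remains.
r7c5 = 6: row 7 has {2,3,4,5,7,8}; col 5 has {1,2,3,4,5,7,8,9}; box has {3,4,5,7,8} → only 6 remains.
r7c9 = 1: row 7 has {2,3,4,5,6,7,8}; col 9 has {2,3,4,6,7,8,9}; box has {2,3,4,6,7,8,9} → only 1 remains.
r8c4 = 2: row 8 has {1,3,4,5,6,7,9}; col 4 has {3,4,5,6,7,8}; box has {3,4,5,6,7,8} → only 2 remains.
r9c3 = 2: row 9 has {3,4,6,7,8,9}; col 3 has {1,3,4,5,6,9}; box has {1,3,4,5,6,7,9} → only 2 remains.
r9c4 = 1: row 9 has {2,3,4,6,7,8,9}; col 4 has {2,3,4,5,6,7,8}; box has {2,3,4,5,6,7,8} → only 1 remains.
r9c9 = 5: row 9 has {1,2,3,4,6,7,8,9}; col 9 has {1,2,3,4,6,7,8,9}; box has {1,2,3,4,6,7,8,9} → only 5 remains.
r1c3 = 7: row 1 has {1,2,3,4,5,6,8,9}; col 3 has {1,2,3,4,5,6,9}; box has {1,2,3,4,5,6,8,9} → only 7 remains.
r7c4 = 9: row 7 has {1,2,3,4,5,6,7,8}; col 4 has {1,2,3,4,5,6,7,8}; box has {1,2,3,4,5,6,7,8} → only 9 remains.
r8c3 = 8: row 8 has {1,2,3,4,5,6,7,9}; col 3 has {1,2,3,4,5,6,7,9}; box has {1,2,3,4,5,6,7,9} → only 8 remains.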